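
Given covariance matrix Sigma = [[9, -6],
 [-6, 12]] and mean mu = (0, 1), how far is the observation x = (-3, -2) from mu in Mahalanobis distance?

Step 1 — centre the observation: (x - mu) = (-3, -3).

Step 2 — invert Sigma. det(Sigma) = 9·12 - (-6)² = 72.
  Sigma^{-1} = (1/det) · [[d, -b], [-b, a]] = [[0.1667, 0.0833],
 [0.0833, 0.125]].

Step 3 — form the quadratic (x - mu)^T · Sigma^{-1} · (x - mu):
  Sigma^{-1} · (x - mu) = (-0.75, -0.625).
  (x - mu)^T · [Sigma^{-1} · (x - mu)] = (-3)·(-0.75) + (-3)·(-0.625) = 4.125.

Step 4 — take square root: d = √(4.125) ≈ 2.031.

d(x, mu) = √(4.125) ≈ 2.031


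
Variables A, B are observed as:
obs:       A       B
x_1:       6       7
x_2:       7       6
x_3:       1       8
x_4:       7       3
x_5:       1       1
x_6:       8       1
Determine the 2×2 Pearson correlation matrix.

Step 1 — column means:
  mean(A) = (6 + 7 + 1 + 7 + 1 + 8) / 6 = 30/6 = 5
  mean(B) = (7 + 6 + 8 + 3 + 1 + 1) / 6 = 26/6 = 4.3333

Step 2 — sample variances and covariances s[i,j] = (1/(n-1)) · Σ_k (x_{k,i} - mean_i) · (x_{k,j} - mean_j), with n-1 = 5:
  s[A,A] = ((1)·(1) + (2)·(2) + (-4)·(-4) + (2)·(2) + (-4)·(-4) + (3)·(3)) / 5 = 50/5 = 10
  s[A,B] = ((1)·(2.6667) + (2)·(1.6667) + (-4)·(3.6667) + (2)·(-1.3333) + (-4)·(-3.3333) + (3)·(-3.3333)) / 5 = -8/5 = -1.6
  s[B,B] = ((2.6667)·(2.6667) + (1.6667)·(1.6667) + (3.6667)·(3.6667) + (-1.3333)·(-1.3333) + (-3.3333)·(-3.3333) + (-3.3333)·(-3.3333)) / 5 = 47.3333/5 = 9.4667
  Sample standard deviations s_i = √(s[i,i]):
  s(A) = √(10) = 3.1623
  s(B) = √(9.4667) = 3.0768

Step 3 — r_{ij} = s_{ij} / (s_i · s_j):
  r[A,A] = 1 (diagonal).
  r[A,B] = -1.6 / (3.1623 · 3.0768) = -1.6 / 9.7297 = -0.1644
  r[B,B] = 1 (diagonal).

R is symmetric with unit diagonal. Assembling:

R = [[1, -0.1644],
 [-0.1644, 1]]


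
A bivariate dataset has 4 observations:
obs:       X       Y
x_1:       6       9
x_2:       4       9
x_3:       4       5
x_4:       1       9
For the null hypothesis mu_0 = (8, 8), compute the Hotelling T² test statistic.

Step 1 — sample mean vector:
  mean(X) = (6 + 4 + 4 + 1) / 4 = 15/4 = 3.75
  mean(Y) = (9 + 9 + 5 + 9) / 4 = 32/4 = 8
  x̄ = (3.75, 8),  deviation x̄ - mu_0 = (3.75, 8) - (8, 8) = (-4.25, 0).

Step 2 — sample covariance matrix, S[i,j] = (1/(n-1)) · Σ_k (x_{k,i} - mean_i) · (x_{k,j} - mean_j), divisor n-1 = 3:
  S[X,X] = ((2.25)·(2.25) + (0.25)·(0.25) + (0.25)·(0.25) + (-2.75)·(-2.75)) / 3 = 12.75/3 = 4.25
  S[X,Y] = ((2.25)·(1) + (0.25)·(1) + (0.25)·(-3) + (-2.75)·(1)) / 3 = -1/3 = -0.3333
  S[Y,Y] = ((1)·(1) + (1)·(1) + (-3)·(-3) + (1)·(1)) / 3 = 12/3 = 4
  S = [[4.25, -0.3333],
 [-0.3333, 4]].

Step 3 — invert S. det(S) = 4.25·4 - (-0.3333)² = 16.8889.
  S^{-1} = (1/det) · [[d, -b], [-b, a]] = [[0.2368, 0.0197],
 [0.0197, 0.2516]].

Step 4 — quadratic form (x̄ - mu_0)^T · S^{-1} · (x̄ - mu_0):
  S^{-1} · (x̄ - mu_0) = (-1.0066, -0.0839),
  (x̄ - mu_0)^T · [...] = (-4.25)·(-1.0066) + (0)·(-0.0839) = 4.278.

Step 5 — scale by n: T² = 4 · 4.278 = 17.1118.

T² ≈ 17.1118


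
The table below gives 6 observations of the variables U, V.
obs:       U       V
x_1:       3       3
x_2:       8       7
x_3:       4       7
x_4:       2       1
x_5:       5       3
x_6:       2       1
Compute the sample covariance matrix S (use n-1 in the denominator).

Step 1 — column means:
  mean(U) = (3 + 8 + 4 + 2 + 5 + 2) / 6 = 24/6 = 4
  mean(V) = (3 + 7 + 7 + 1 + 3 + 1) / 6 = 22/6 = 3.6667

Step 2 — sample covariance S[i,j] = (1/(n-1)) · Σ_k (x_{k,i} - mean_i) · (x_{k,j} - mean_j), with n-1 = 5.
  S[U,U] = ((-1)·(-1) + (4)·(4) + (0)·(0) + (-2)·(-2) + (1)·(1) + (-2)·(-2)) / 5 = 26/5 = 5.2
  S[U,V] = ((-1)·(-0.6667) + (4)·(3.3333) + (0)·(3.3333) + (-2)·(-2.6667) + (1)·(-0.6667) + (-2)·(-2.6667)) / 5 = 24/5 = 4.8
  S[V,V] = ((-0.6667)·(-0.6667) + (3.3333)·(3.3333) + (3.3333)·(3.3333) + (-2.6667)·(-2.6667) + (-0.6667)·(-0.6667) + (-2.6667)·(-2.6667)) / 5 = 37.3333/5 = 7.4667

S is symmetric (S[j,i] = S[i,j]). Assembling:

S = [[5.2, 4.8],
 [4.8, 7.4667]]


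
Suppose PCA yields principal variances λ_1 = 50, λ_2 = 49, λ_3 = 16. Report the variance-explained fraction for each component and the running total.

Step 1 — total variance = trace(Sigma) = Σ λ_i = 50 + 49 + 16 = 115.

Step 2 — fraction explained by component i = λ_i / Σ λ:
  PC1: 50/115 = 0.4348
  PC2: 49/115 = 0.4261
  PC3: 16/115 = 0.1391

Step 3 — cumulative fraction after k components = (λ_1 + ... + λ_k) / Σ λ:
  k = 1: 50/115 = 0.4348
  k = 2: (50 + 49)/115 = 99/115 = 0.8609
  k = 3: (50 + 49 + 16)/115 = 115/115 = 1

Summary (fraction, with percent):

explained: PC1 0.4348 (43.48%), PC2 0.4261 (42.61%), PC3 0.1391 (13.91%);  cumulative: 0.4348, 0.8609, 1


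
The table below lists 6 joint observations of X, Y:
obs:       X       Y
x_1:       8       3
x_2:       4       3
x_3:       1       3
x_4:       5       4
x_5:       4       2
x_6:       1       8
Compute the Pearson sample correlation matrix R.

Step 1 — column means:
  mean(X) = (8 + 4 + 1 + 5 + 4 + 1) / 6 = 23/6 = 3.8333
  mean(Y) = (3 + 3 + 3 + 4 + 2 + 8) / 6 = 23/6 = 3.8333

Step 2 — sample variances and covariances s[i,j] = (1/(n-1)) · Σ_k (x_{k,i} - mean_i) · (x_{k,j} - mean_j), with n-1 = 5:
  s[X,X] = ((4.1667)·(4.1667) + (0.1667)·(0.1667) + (-2.8333)·(-2.8333) + (1.1667)·(1.1667) + (0.1667)·(0.1667) + (-2.8333)·(-2.8333)) / 5 = 34.8333/5 = 6.9667
  s[X,Y] = ((4.1667)·(-0.8333) + (0.1667)·(-0.8333) + (-2.8333)·(-0.8333) + (1.1667)·(0.1667) + (0.1667)·(-1.8333) + (-2.8333)·(4.1667)) / 5 = -13.1667/5 = -2.6333
  s[Y,Y] = ((-0.8333)·(-0.8333) + (-0.8333)·(-0.8333) + (-0.8333)·(-0.8333) + (0.1667)·(0.1667) + (-1.8333)·(-1.8333) + (4.1667)·(4.1667)) / 5 = 22.8333/5 = 4.5667
  Sample standard deviations s_i = √(s[i,i]):
  s(X) = √(6.9667) = 2.6394
  s(Y) = √(4.5667) = 2.137

Step 3 — r_{ij} = s_{ij} / (s_i · s_j):
  r[X,X] = 1 (diagonal).
  r[X,Y] = -2.6333 / (2.6394 · 2.137) = -2.6333 / 5.6404 = -0.4669
  r[Y,Y] = 1 (diagonal).

R is symmetric with unit diagonal. Assembling:

R = [[1, -0.4669],
 [-0.4669, 1]]


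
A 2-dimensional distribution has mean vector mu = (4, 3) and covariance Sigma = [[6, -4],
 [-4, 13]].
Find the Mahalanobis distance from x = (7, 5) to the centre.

Step 1 — centre the observation: (x - mu) = (3, 2).

Step 2 — invert Sigma. det(Sigma) = 6·13 - (-4)² = 62.
  Sigma^{-1} = (1/det) · [[d, -b], [-b, a]] = [[0.2097, 0.0645],
 [0.0645, 0.0968]].

Step 3 — form the quadratic (x - mu)^T · Sigma^{-1} · (x - mu):
  Sigma^{-1} · (x - mu) = (0.7581, 0.3871).
  (x - mu)^T · [Sigma^{-1} · (x - mu)] = (3)·(0.7581) + (2)·(0.3871) = 3.0484.

Step 4 — take square root: d = √(3.0484) ≈ 1.746.

d(x, mu) = √(3.0484) ≈ 1.746


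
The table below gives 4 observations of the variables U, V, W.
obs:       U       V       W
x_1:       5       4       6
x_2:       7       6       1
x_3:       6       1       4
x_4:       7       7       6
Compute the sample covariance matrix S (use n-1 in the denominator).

Step 1 — column means:
  mean(U) = (5 + 7 + 6 + 7) / 4 = 25/4 = 6.25
  mean(V) = (4 + 6 + 1 + 7) / 4 = 18/4 = 4.5
  mean(W) = (6 + 1 + 4 + 6) / 4 = 17/4 = 4.25

Step 2 — sample covariance S[i,j] = (1/(n-1)) · Σ_k (x_{k,i} - mean_i) · (x_{k,j} - mean_j), with n-1 = 3.
  S[U,U] = ((-1.25)·(-1.25) + (0.75)·(0.75) + (-0.25)·(-0.25) + (0.75)·(0.75)) / 3 = 2.75/3 = 0.9167
  S[U,V] = ((-1.25)·(-0.5) + (0.75)·(1.5) + (-0.25)·(-3.5) + (0.75)·(2.5)) / 3 = 4.5/3 = 1.5
  S[U,W] = ((-1.25)·(1.75) + (0.75)·(-3.25) + (-0.25)·(-0.25) + (0.75)·(1.75)) / 3 = -3.25/3 = -1.0833
  S[V,V] = ((-0.5)·(-0.5) + (1.5)·(1.5) + (-3.5)·(-3.5) + (2.5)·(2.5)) / 3 = 21/3 = 7
  S[V,W] = ((-0.5)·(1.75) + (1.5)·(-3.25) + (-3.5)·(-0.25) + (2.5)·(1.75)) / 3 = -0.5/3 = -0.1667
  S[W,W] = ((1.75)·(1.75) + (-3.25)·(-3.25) + (-0.25)·(-0.25) + (1.75)·(1.75)) / 3 = 16.75/3 = 5.5833

S is symmetric (S[j,i] = S[i,j]). Assembling:

S = [[0.9167, 1.5, -1.0833],
 [1.5, 7, -0.1667],
 [-1.0833, -0.1667, 5.5833]]


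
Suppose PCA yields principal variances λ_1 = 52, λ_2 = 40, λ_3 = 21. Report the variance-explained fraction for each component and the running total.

Step 1 — total variance = trace(Sigma) = Σ λ_i = 52 + 40 + 21 = 113.

Step 2 — fraction explained by component i = λ_i / Σ λ:
  PC1: 52/113 = 0.4602
  PC2: 40/113 = 0.354
  PC3: 21/113 = 0.1858

Step 3 — cumulative fraction after k components = (λ_1 + ... + λ_k) / Σ λ:
  k = 1: 52/113 = 0.4602
  k = 2: (52 + 40)/113 = 92/113 = 0.8142
  k = 3: (52 + 40 + 21)/113 = 113/113 = 1

Summary (fraction, with percent):

explained: PC1 0.4602 (46.02%), PC2 0.354 (35.4%), PC3 0.1858 (18.58%);  cumulative: 0.4602, 0.8142, 1


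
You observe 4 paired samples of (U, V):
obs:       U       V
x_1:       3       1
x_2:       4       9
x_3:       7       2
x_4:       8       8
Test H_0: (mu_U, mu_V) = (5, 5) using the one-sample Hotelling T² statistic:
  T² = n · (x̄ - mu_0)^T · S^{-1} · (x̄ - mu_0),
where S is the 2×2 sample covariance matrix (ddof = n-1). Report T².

Step 1 — sample mean vector:
  mean(U) = (3 + 4 + 7 + 8) / 4 = 22/4 = 5.5
  mean(V) = (1 + 9 + 2 + 8) / 4 = 20/4 = 5
  x̄ = (5.5, 5),  deviation x̄ - mu_0 = (5.5, 5) - (5, 5) = (0.5, 0).

Step 2 — sample covariance matrix, S[i,j] = (1/(n-1)) · Σ_k (x_{k,i} - mean_i) · (x_{k,j} - mean_j), divisor n-1 = 3:
  S[U,U] = ((-2.5)·(-2.5) + (-1.5)·(-1.5) + (1.5)·(1.5) + (2.5)·(2.5)) / 3 = 17/3 = 5.6667
  S[U,V] = ((-2.5)·(-4) + (-1.5)·(4) + (1.5)·(-3) + (2.5)·(3)) / 3 = 7/3 = 2.3333
  S[V,V] = ((-4)·(-4) + (4)·(4) + (-3)·(-3) + (3)·(3)) / 3 = 50/3 = 16.6667
  S = [[5.6667, 2.3333],
 [2.3333, 16.6667]].

Step 3 — invert S. det(S) = 5.6667·16.6667 - (2.3333)² = 89.
  S^{-1} = (1/det) · [[d, -b], [-b, a]] = [[0.1873, -0.0262],
 [-0.0262, 0.0637]].

Step 4 — quadratic form (x̄ - mu_0)^T · S^{-1} · (x̄ - mu_0):
  S^{-1} · (x̄ - mu_0) = (0.0936, -0.0131),
  (x̄ - mu_0)^T · [...] = (0.5)·(0.0936) + (0)·(-0.0131) = 0.0468.

Step 5 — scale by n: T² = 4 · 0.0468 = 0.1873.

T² ≈ 0.1873


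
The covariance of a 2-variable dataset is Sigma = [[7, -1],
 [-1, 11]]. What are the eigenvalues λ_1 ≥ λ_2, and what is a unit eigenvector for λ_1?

Step 1 — characteristic polynomial of 2×2 Sigma:
  det(Sigma - λI) = λ² - trace · λ + det = 0.
  trace = 7 + 11 = 18, det = 7·11 - (-1)² = 76.
Step 2 — discriminant:
  Δ = trace² - 4·det = 324 - 304 = 20.
Step 3 — eigenvalues:
  λ = (trace ± √Δ)/2 = (18 ± 4.4721)/2,
  λ_1 = 11.2361,  λ_2 = 6.7639.

Step 4 — unit eigenvector for λ_1: solve (Sigma - λ_1 I)v = 0. First row:
  (7 - 11.2361)·v_x + (-1)·v_y = 0, i.e. (-4.2361)·v_x + (-1)·v_y = 0,
  so v ∝ (b, λ_1 - a) = (-1, 4.2361); multiply by -1 so the first entry is positive: u = (1, -4.2361).
  ||u|| = √((1)² + (-4.2361)²) = √(18.9443) ≈ 4.3525,
  v_1 = u/||u|| ≈ (0.2298, -0.9732) (||v_1|| = 1).

λ_1 = 11.2361,  λ_2 = 6.7639;  v_1 ≈ (0.2298, -0.9732)


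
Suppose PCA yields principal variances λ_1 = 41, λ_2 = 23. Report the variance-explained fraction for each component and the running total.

Step 1 — total variance = trace(Sigma) = Σ λ_i = 41 + 23 = 64.

Step 2 — fraction explained by component i = λ_i / Σ λ:
  PC1: 41/64 = 0.6406
  PC2: 23/64 = 0.3594

Step 3 — cumulative fraction after k components = (λ_1 + ... + λ_k) / Σ λ:
  k = 1: 41/64 = 0.6406
  k = 2: (41 + 23)/64 = 64/64 = 1

Summary (fraction, with percent):

explained: PC1 0.6406 (64.06%), PC2 0.3594 (35.94%);  cumulative: 0.6406, 1


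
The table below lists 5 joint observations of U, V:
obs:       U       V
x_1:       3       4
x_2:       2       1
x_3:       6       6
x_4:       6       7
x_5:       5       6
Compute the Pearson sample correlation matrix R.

Step 1 — column means:
  mean(U) = (3 + 2 + 6 + 6 + 5) / 5 = 22/5 = 4.4
  mean(V) = (4 + 1 + 6 + 7 + 6) / 5 = 24/5 = 4.8

Step 2 — sample variances and covariances s[i,j] = (1/(n-1)) · Σ_k (x_{k,i} - mean_i) · (x_{k,j} - mean_j), with n-1 = 4:
  s[U,U] = ((-1.4)·(-1.4) + (-2.4)·(-2.4) + (1.6)·(1.6) + (1.6)·(1.6) + (0.6)·(0.6)) / 4 = 13.2/4 = 3.3
  s[U,V] = ((-1.4)·(-0.8) + (-2.4)·(-3.8) + (1.6)·(1.2) + (1.6)·(2.2) + (0.6)·(1.2)) / 4 = 16.4/4 = 4.1
  s[V,V] = ((-0.8)·(-0.8) + (-3.8)·(-3.8) + (1.2)·(1.2) + (2.2)·(2.2) + (1.2)·(1.2)) / 4 = 22.8/4 = 5.7
  Sample standard deviations s_i = √(s[i,i]):
  s(U) = √(3.3) = 1.8166
  s(V) = √(5.7) = 2.3875

Step 3 — r_{ij} = s_{ij} / (s_i · s_j):
  r[U,U] = 1 (diagonal).
  r[U,V] = 4.1 / (1.8166 · 2.3875) = 4.1 / 4.337 = 0.9453
  r[V,V] = 1 (diagonal).

R is symmetric with unit diagonal. Assembling:

R = [[1, 0.9453],
 [0.9453, 1]]


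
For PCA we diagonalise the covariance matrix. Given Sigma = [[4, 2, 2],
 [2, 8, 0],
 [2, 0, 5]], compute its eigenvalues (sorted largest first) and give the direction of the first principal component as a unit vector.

Step 1 — characteristic polynomial p(λ) = det(λI - Sigma) = λ³ - tr·λ² + c_1·λ - det, where tr = trace, c_1 = sum of the principal 2×2 minors, det = det(Sigma):
  tr = 4 + 8 + 5 = 17,
  c_1 = (4·8 - (2)²) + (4·5 - (2)²) + (8·5 - (0)²) = 28 + 16 + 40 = 84,
  det = 4·(8·5 - (0)²) - (2)·((2)·5 - (0)·(2)) + (2)·((2)·(0) - 8·(2)) = 4·(40) - (2)·(10) + (2)·(-16) = 108.
  So p(λ) = λ³ - 17λ² + 84λ - 108.
Step 2 — look for an integer root (rational root theorem: any rational root is an integer divisor of 108). Testing λ = 2:
  p(2) = 8 - 68 + 168 - 108 = 0  ✓
  Dividing out (λ - 2): p(λ) = (λ - 2)(λ² - 15λ + 54).
Step 3 — remaining eigenvalues from the quadratic λ² - 15λ + 54 = 0:
  Δ = 15² - 4·54 = 225 - 216 = 9,  λ = (15 ± √9)/2 = (15 ± 3)/2 = 9 or 6.
  Sorted: λ_1 = 9,  λ_2 = 6,  λ_3 = 2  (check: sum = 17 = tr ✓).

Step 4 — unit eigenvector for λ_1 = 9: v spans the null space of (Sigma - λ_1 I), whose rows are
  r_1 = (-5, 2, 2),  r_2 = (2, -1, 0),  r_3 = (2, 0, -4).
  v is orthogonal to every row, so take v ∝ r_1 × r_2 = ((2)·(0) - (2)·(-1), (2)·(2) - (-5)·(0), (-5)·(-1) - (2)·(2)) = (2, 4, 1).
  Let u = (2, 4, 1).
  ||u|| = √((2)² + (4)² + (1)²) = √(21) ≈ 4.5826,  v_1 = u/||u|| ≈ (0.4364, 0.8729, 0.2182) (||v_1|| = 1).

λ_1 = 9,  λ_2 = 6,  λ_3 = 2;  v_1 ≈ (0.4364, 0.8729, 0.2182)


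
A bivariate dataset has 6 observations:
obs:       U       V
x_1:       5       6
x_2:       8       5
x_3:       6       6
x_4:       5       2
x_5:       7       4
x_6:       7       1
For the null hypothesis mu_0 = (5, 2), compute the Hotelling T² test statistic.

Step 1 — sample mean vector:
  mean(U) = (5 + 8 + 6 + 5 + 7 + 7) / 6 = 38/6 = 6.3333
  mean(V) = (6 + 5 + 6 + 2 + 4 + 1) / 6 = 24/6 = 4
  x̄ = (6.3333, 4),  deviation x̄ - mu_0 = (6.3333, 4) - (5, 2) = (1.3333, 2).

Step 2 — sample covariance matrix, S[i,j] = (1/(n-1)) · Σ_k (x_{k,i} - mean_i) · (x_{k,j} - mean_j), divisor n-1 = 5:
  S[U,U] = ((-1.3333)·(-1.3333) + (1.6667)·(1.6667) + (-0.3333)·(-0.3333) + (-1.3333)·(-1.3333) + (0.6667)·(0.6667) + (0.6667)·(0.6667)) / 5 = 7.3333/5 = 1.4667
  S[U,V] = ((-1.3333)·(2) + (1.6667)·(1) + (-0.3333)·(2) + (-1.3333)·(-2) + (0.6667)·(0) + (0.6667)·(-3)) / 5 = -1/5 = -0.2
  S[V,V] = ((2)·(2) + (1)·(1) + (2)·(2) + (-2)·(-2) + (0)·(0) + (-3)·(-3)) / 5 = 22/5 = 4.4
  S = [[1.4667, -0.2],
 [-0.2, 4.4]].

Step 3 — invert S. det(S) = 1.4667·4.4 - (-0.2)² = 6.4133.
  S^{-1} = (1/det) · [[d, -b], [-b, a]] = [[0.6861, 0.0312],
 [0.0312, 0.2287]].

Step 4 — quadratic form (x̄ - mu_0)^T · S^{-1} · (x̄ - mu_0):
  S^{-1} · (x̄ - mu_0) = (0.9771, 0.499),
  (x̄ - mu_0)^T · [...] = (1.3333)·(0.9771) + (2)·(0.499) = 2.3008.

Step 5 — scale by n: T² = 6 · 2.3008 = 13.8046.

T² ≈ 13.8046


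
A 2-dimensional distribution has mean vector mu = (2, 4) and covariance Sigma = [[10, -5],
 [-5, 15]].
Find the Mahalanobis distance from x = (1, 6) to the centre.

Step 1 — centre the observation: (x - mu) = (-1, 2).

Step 2 — invert Sigma. det(Sigma) = 10·15 - (-5)² = 125.
  Sigma^{-1} = (1/det) · [[d, -b], [-b, a]] = [[0.12, 0.04],
 [0.04, 0.08]].

Step 3 — form the quadratic (x - mu)^T · Sigma^{-1} · (x - mu):
  Sigma^{-1} · (x - mu) = (-0.04, 0.12).
  (x - mu)^T · [Sigma^{-1} · (x - mu)] = (-1)·(-0.04) + (2)·(0.12) = 0.28.

Step 4 — take square root: d = √(0.28) ≈ 0.5292.

d(x, mu) = √(0.28) ≈ 0.5292


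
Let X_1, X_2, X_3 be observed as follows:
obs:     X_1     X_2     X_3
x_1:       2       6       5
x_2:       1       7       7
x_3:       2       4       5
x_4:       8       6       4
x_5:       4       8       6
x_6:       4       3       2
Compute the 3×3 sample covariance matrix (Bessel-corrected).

Step 1 — column means:
  mean(X_1) = (2 + 1 + 2 + 8 + 4 + 4) / 6 = 21/6 = 3.5
  mean(X_2) = (6 + 7 + 4 + 6 + 8 + 3) / 6 = 34/6 = 5.6667
  mean(X_3) = (5 + 7 + 5 + 4 + 6 + 2) / 6 = 29/6 = 4.8333

Step 2 — sample covariance S[i,j] = (1/(n-1)) · Σ_k (x_{k,i} - mean_i) · (x_{k,j} - mean_j), with n-1 = 5.
  S[X_1,X_1] = ((-1.5)·(-1.5) + (-2.5)·(-2.5) + (-1.5)·(-1.5) + (4.5)·(4.5) + (0.5)·(0.5) + (0.5)·(0.5)) / 5 = 31.5/5 = 6.3
  S[X_1,X_2] = ((-1.5)·(0.3333) + (-2.5)·(1.3333) + (-1.5)·(-1.6667) + (4.5)·(0.3333) + (0.5)·(2.3333) + (0.5)·(-2.6667)) / 5 = 0/5 = 0
  S[X_1,X_3] = ((-1.5)·(0.1667) + (-2.5)·(2.1667) + (-1.5)·(0.1667) + (4.5)·(-0.8333) + (0.5)·(1.1667) + (0.5)·(-2.8333)) / 5 = -10.5/5 = -2.1
  S[X_2,X_2] = ((0.3333)·(0.3333) + (1.3333)·(1.3333) + (-1.6667)·(-1.6667) + (0.3333)·(0.3333) + (2.3333)·(2.3333) + (-2.6667)·(-2.6667)) / 5 = 17.3333/5 = 3.4667
  S[X_2,X_3] = ((0.3333)·(0.1667) + (1.3333)·(2.1667) + (-1.6667)·(0.1667) + (0.3333)·(-0.8333) + (2.3333)·(1.1667) + (-2.6667)·(-2.8333)) / 5 = 12.6667/5 = 2.5333
  S[X_3,X_3] = ((0.1667)·(0.1667) + (2.1667)·(2.1667) + (0.1667)·(0.1667) + (-0.8333)·(-0.8333) + (1.1667)·(1.1667) + (-2.8333)·(-2.8333)) / 5 = 14.8333/5 = 2.9667

S is symmetric (S[j,i] = S[i,j]). Assembling:

S = [[6.3, 0, -2.1],
 [0, 3.4667, 2.5333],
 [-2.1, 2.5333, 2.9667]]


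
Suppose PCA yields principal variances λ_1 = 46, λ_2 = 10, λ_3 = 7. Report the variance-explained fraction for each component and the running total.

Step 1 — total variance = trace(Sigma) = Σ λ_i = 46 + 10 + 7 = 63.

Step 2 — fraction explained by component i = λ_i / Σ λ:
  PC1: 46/63 = 0.7302
  PC2: 10/63 = 0.1587
  PC3: 7/63 = 0.1111

Step 3 — cumulative fraction after k components = (λ_1 + ... + λ_k) / Σ λ:
  k = 1: 46/63 = 0.7302
  k = 2: (46 + 10)/63 = 56/63 = 0.8889
  k = 3: (46 + 10 + 7)/63 = 63/63 = 1

Summary (fraction, with percent):

explained: PC1 0.7302 (73.02%), PC2 0.1587 (15.87%), PC3 0.1111 (11.11%);  cumulative: 0.7302, 0.8889, 1


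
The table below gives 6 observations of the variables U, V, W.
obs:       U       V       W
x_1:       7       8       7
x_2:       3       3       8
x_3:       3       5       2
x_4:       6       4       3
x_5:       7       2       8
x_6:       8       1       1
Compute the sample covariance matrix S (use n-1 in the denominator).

Step 1 — column means:
  mean(U) = (7 + 3 + 3 + 6 + 7 + 8) / 6 = 34/6 = 5.6667
  mean(V) = (8 + 3 + 5 + 4 + 2 + 1) / 6 = 23/6 = 3.8333
  mean(W) = (7 + 8 + 2 + 3 + 8 + 1) / 6 = 29/6 = 4.8333

Step 2 — sample covariance S[i,j] = (1/(n-1)) · Σ_k (x_{k,i} - mean_i) · (x_{k,j} - mean_j), with n-1 = 5.
  S[U,U] = ((1.3333)·(1.3333) + (-2.6667)·(-2.6667) + (-2.6667)·(-2.6667) + (0.3333)·(0.3333) + (1.3333)·(1.3333) + (2.3333)·(2.3333)) / 5 = 23.3333/5 = 4.6667
  S[U,V] = ((1.3333)·(4.1667) + (-2.6667)·(-0.8333) + (-2.6667)·(1.1667) + (0.3333)·(0.1667) + (1.3333)·(-1.8333) + (2.3333)·(-2.8333)) / 5 = -4.3333/5 = -0.8667
  S[U,W] = ((1.3333)·(2.1667) + (-2.6667)·(3.1667) + (-2.6667)·(-2.8333) + (0.3333)·(-1.8333) + (1.3333)·(3.1667) + (2.3333)·(-3.8333)) / 5 = -3.3333/5 = -0.6667
  S[V,V] = ((4.1667)·(4.1667) + (-0.8333)·(-0.8333) + (1.1667)·(1.1667) + (0.1667)·(0.1667) + (-1.8333)·(-1.8333) + (-2.8333)·(-2.8333)) / 5 = 30.8333/5 = 6.1667
  S[V,W] = ((4.1667)·(2.1667) + (-0.8333)·(3.1667) + (1.1667)·(-2.8333) + (0.1667)·(-1.8333) + (-1.8333)·(3.1667) + (-2.8333)·(-3.8333)) / 5 = 7.8333/5 = 1.5667
  S[W,W] = ((2.1667)·(2.1667) + (3.1667)·(3.1667) + (-2.8333)·(-2.8333) + (-1.8333)·(-1.8333) + (3.1667)·(3.1667) + (-3.8333)·(-3.8333)) / 5 = 50.8333/5 = 10.1667

S is symmetric (S[j,i] = S[i,j]). Assembling:

S = [[4.6667, -0.8667, -0.6667],
 [-0.8667, 6.1667, 1.5667],
 [-0.6667, 1.5667, 10.1667]]


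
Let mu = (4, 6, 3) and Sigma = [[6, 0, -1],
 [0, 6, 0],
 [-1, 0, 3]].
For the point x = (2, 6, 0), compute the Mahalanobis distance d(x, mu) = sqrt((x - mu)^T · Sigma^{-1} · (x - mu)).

Step 1 — centre the observation: (x - mu) = (-2, 0, -3).

Step 2 — invert Sigma (cofactor / det for 3×3, or solve directly):
  Sigma^{-1} = [[0.1765, 0, 0.0588],
 [0, 0.1667, 0],
 [0.0588, 0, 0.3529]].

Step 3 — form the quadratic (x - mu)^T · Sigma^{-1} · (x - mu):
  Sigma^{-1} · (x - mu) = (-0.5294, 0, -1.1765).
  (x - mu)^T · [Sigma^{-1} · (x - mu)] = (-2)·(-0.5294) + (0)·(0) + (-3)·(-1.1765) = 4.5882.

Step 4 — take square root: d = √(4.5882) ≈ 2.142.

d(x, mu) = √(4.5882) ≈ 2.142


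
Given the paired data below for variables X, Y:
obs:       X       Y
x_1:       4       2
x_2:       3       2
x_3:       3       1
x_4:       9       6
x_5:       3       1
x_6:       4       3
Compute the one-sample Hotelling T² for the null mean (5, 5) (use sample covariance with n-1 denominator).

Step 1 — sample mean vector:
  mean(X) = (4 + 3 + 3 + 9 + 3 + 4) / 6 = 26/6 = 4.3333
  mean(Y) = (2 + 2 + 1 + 6 + 1 + 3) / 6 = 15/6 = 2.5
  x̄ = (4.3333, 2.5),  deviation x̄ - mu_0 = (4.3333, 2.5) - (5, 5) = (-0.6667, -2.5).

Step 2 — sample covariance matrix, S[i,j] = (1/(n-1)) · Σ_k (x_{k,i} - mean_i) · (x_{k,j} - mean_j), divisor n-1 = 5:
  S[X,X] = ((-0.3333)·(-0.3333) + (-1.3333)·(-1.3333) + (-1.3333)·(-1.3333) + (4.6667)·(4.6667) + (-1.3333)·(-1.3333) + (-0.3333)·(-0.3333)) / 5 = 27.3333/5 = 5.4667
  S[X,Y] = ((-0.3333)·(-0.5) + (-1.3333)·(-0.5) + (-1.3333)·(-1.5) + (4.6667)·(3.5) + (-1.3333)·(-1.5) + (-0.3333)·(0.5)) / 5 = 21/5 = 4.2
  S[Y,Y] = ((-0.5)·(-0.5) + (-0.5)·(-0.5) + (-1.5)·(-1.5) + (3.5)·(3.5) + (-1.5)·(-1.5) + (0.5)·(0.5)) / 5 = 17.5/5 = 3.5
  S = [[5.4667, 4.2],
 [4.2, 3.5]].

Step 3 — invert S. det(S) = 5.4667·3.5 - (4.2)² = 1.4933.
  S^{-1} = (1/det) · [[d, -b], [-b, a]] = [[2.3437, -2.8125],
 [-2.8125, 3.6607]].

Step 4 — quadratic form (x̄ - mu_0)^T · S^{-1} · (x̄ - mu_0):
  S^{-1} · (x̄ - mu_0) = (5.4687, -7.2768),
  (x̄ - mu_0)^T · [...] = (-0.6667)·(5.4687) + (-2.5)·(-7.2768) = 14.5461.

Step 5 — scale by n: T² = 6 · 14.5461 = 87.2768.

T² ≈ 87.2768


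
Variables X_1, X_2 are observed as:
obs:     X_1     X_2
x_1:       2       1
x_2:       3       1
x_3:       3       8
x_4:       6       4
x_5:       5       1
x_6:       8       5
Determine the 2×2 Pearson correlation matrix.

Step 1 — column means:
  mean(X_1) = (2 + 3 + 3 + 6 + 5 + 8) / 6 = 27/6 = 4.5
  mean(X_2) = (1 + 1 + 8 + 4 + 1 + 5) / 6 = 20/6 = 3.3333

Step 2 — sample variances and covariances s[i,j] = (1/(n-1)) · Σ_k (x_{k,i} - mean_i) · (x_{k,j} - mean_j), with n-1 = 5:
  s[X_1,X_1] = ((-2.5)·(-2.5) + (-1.5)·(-1.5) + (-1.5)·(-1.5) + (1.5)·(1.5) + (0.5)·(0.5) + (3.5)·(3.5)) / 5 = 25.5/5 = 5.1
  s[X_1,X_2] = ((-2.5)·(-2.3333) + (-1.5)·(-2.3333) + (-1.5)·(4.6667) + (1.5)·(0.6667) + (0.5)·(-2.3333) + (3.5)·(1.6667)) / 5 = 8/5 = 1.6
  s[X_2,X_2] = ((-2.3333)·(-2.3333) + (-2.3333)·(-2.3333) + (4.6667)·(4.6667) + (0.6667)·(0.6667) + (-2.3333)·(-2.3333) + (1.6667)·(1.6667)) / 5 = 41.3333/5 = 8.2667
  Sample standard deviations s_i = √(s[i,i]):
  s(X_1) = √(5.1) = 2.2583
  s(X_2) = √(8.2667) = 2.8752

Step 3 — r_{ij} = s_{ij} / (s_i · s_j):
  r[X_1,X_1] = 1 (diagonal).
  r[X_1,X_2] = 1.6 / (2.2583 · 2.8752) = 1.6 / 6.4931 = 0.2464
  r[X_2,X_2] = 1 (diagonal).

R is symmetric with unit diagonal. Assembling:

R = [[1, 0.2464],
 [0.2464, 1]]


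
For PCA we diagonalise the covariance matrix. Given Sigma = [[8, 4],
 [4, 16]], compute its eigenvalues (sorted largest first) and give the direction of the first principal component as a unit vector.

Step 1 — characteristic polynomial of 2×2 Sigma:
  det(Sigma - λI) = λ² - trace · λ + det = 0.
  trace = 8 + 16 = 24, det = 8·16 - (4)² = 112.
Step 2 — discriminant:
  Δ = trace² - 4·det = 576 - 448 = 128.
Step 3 — eigenvalues:
  λ = (trace ± √Δ)/2 = (24 ± 11.3137)/2,
  λ_1 = 17.6569,  λ_2 = 6.3431.

Step 4 — unit eigenvector for λ_1: solve (Sigma - λ_1 I)v = 0. First row:
  (8 - 17.6569)·v_x + (4)·v_y = 0, i.e. (-9.6569)·v_x + (4)·v_y = 0,
  so v ∝ (b, λ_1 - a) = (4, 9.6569) = u.
  ||u|| = √((4)² + (9.6569)²) = √(109.2548) ≈ 10.4525,
  v_1 = u/||u|| ≈ (0.3827, 0.9239) (||v_1|| = 1).

λ_1 = 17.6569,  λ_2 = 6.3431;  v_1 ≈ (0.3827, 0.9239)


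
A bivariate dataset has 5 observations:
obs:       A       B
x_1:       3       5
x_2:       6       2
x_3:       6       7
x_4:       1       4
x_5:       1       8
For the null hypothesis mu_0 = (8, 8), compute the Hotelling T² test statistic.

Step 1 — sample mean vector:
  mean(A) = (3 + 6 + 6 + 1 + 1) / 5 = 17/5 = 3.4
  mean(B) = (5 + 2 + 7 + 4 + 8) / 5 = 26/5 = 5.2
  x̄ = (3.4, 5.2),  deviation x̄ - mu_0 = (3.4, 5.2) - (8, 8) = (-4.6, -2.8).

Step 2 — sample covariance matrix, S[i,j] = (1/(n-1)) · Σ_k (x_{k,i} - mean_i) · (x_{k,j} - mean_j), divisor n-1 = 4:
  S[A,A] = ((-0.4)·(-0.4) + (2.6)·(2.6) + (2.6)·(2.6) + (-2.4)·(-2.4) + (-2.4)·(-2.4)) / 4 = 25.2/4 = 6.3
  S[A,B] = ((-0.4)·(-0.2) + (2.6)·(-3.2) + (2.6)·(1.8) + (-2.4)·(-1.2) + (-2.4)·(2.8)) / 4 = -7.4/4 = -1.85
  S[B,B] = ((-0.2)·(-0.2) + (-3.2)·(-3.2) + (1.8)·(1.8) + (-1.2)·(-1.2) + (2.8)·(2.8)) / 4 = 22.8/4 = 5.7
  S = [[6.3, -1.85],
 [-1.85, 5.7]].

Step 3 — invert S. det(S) = 6.3·5.7 - (-1.85)² = 32.4875.
  S^{-1} = (1/det) · [[d, -b], [-b, a]] = [[0.1755, 0.0569],
 [0.0569, 0.1939]].

Step 4 — quadratic form (x̄ - mu_0)^T · S^{-1} · (x̄ - mu_0):
  S^{-1} · (x̄ - mu_0) = (-0.9665, -0.8049),
  (x̄ - mu_0)^T · [...] = (-4.6)·(-0.9665) + (-2.8)·(-0.8049) = 6.6998.

Step 5 — scale by n: T² = 5 · 6.6998 = 33.499.

T² ≈ 33.499


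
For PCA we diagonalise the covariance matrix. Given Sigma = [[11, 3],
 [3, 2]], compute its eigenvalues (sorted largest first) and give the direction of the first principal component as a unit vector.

Step 1 — characteristic polynomial of 2×2 Sigma:
  det(Sigma - λI) = λ² - trace · λ + det = 0.
  trace = 11 + 2 = 13, det = 11·2 - (3)² = 13.
Step 2 — discriminant:
  Δ = trace² - 4·det = 169 - 52 = 117.
Step 3 — eigenvalues:
  λ = (trace ± √Δ)/2 = (13 ± 10.8167)/2,
  λ_1 = 11.9083,  λ_2 = 1.0917.

Step 4 — unit eigenvector for λ_1: solve (Sigma - λ_1 I)v = 0. First row:
  (11 - 11.9083)·v_x + (3)·v_y = 0, i.e. (-0.9083)·v_x + (3)·v_y = 0,
  so v ∝ (b, λ_1 - a) = (3, 0.9083) = u.
  ||u|| = √((3)² + (0.9083)²) = √(9.8251) ≈ 3.1345,
  v_1 = u/||u|| ≈ (0.9571, 0.2898) (||v_1|| = 1).

λ_1 = 11.9083,  λ_2 = 1.0917;  v_1 ≈ (0.9571, 0.2898)


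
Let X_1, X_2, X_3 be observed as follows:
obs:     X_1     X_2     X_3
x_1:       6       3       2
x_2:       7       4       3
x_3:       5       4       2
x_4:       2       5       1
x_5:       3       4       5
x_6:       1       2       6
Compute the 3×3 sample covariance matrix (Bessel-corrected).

Step 1 — column means:
  mean(X_1) = (6 + 7 + 5 + 2 + 3 + 1) / 6 = 24/6 = 4
  mean(X_2) = (3 + 4 + 4 + 5 + 4 + 2) / 6 = 22/6 = 3.6667
  mean(X_3) = (2 + 3 + 2 + 1 + 5 + 6) / 6 = 19/6 = 3.1667

Step 2 — sample covariance S[i,j] = (1/(n-1)) · Σ_k (x_{k,i} - mean_i) · (x_{k,j} - mean_j), with n-1 = 5.
  S[X_1,X_1] = ((2)·(2) + (3)·(3) + (1)·(1) + (-2)·(-2) + (-1)·(-1) + (-3)·(-3)) / 5 = 28/5 = 5.6
  S[X_1,X_2] = ((2)·(-0.6667) + (3)·(0.3333) + (1)·(0.3333) + (-2)·(1.3333) + (-1)·(0.3333) + (-3)·(-1.6667)) / 5 = 2/5 = 0.4
  S[X_1,X_3] = ((2)·(-1.1667) + (3)·(-0.1667) + (1)·(-1.1667) + (-2)·(-2.1667) + (-1)·(1.8333) + (-3)·(2.8333)) / 5 = -10/5 = -2
  S[X_2,X_2] = ((-0.6667)·(-0.6667) + (0.3333)·(0.3333) + (0.3333)·(0.3333) + (1.3333)·(1.3333) + (0.3333)·(0.3333) + (-1.6667)·(-1.6667)) / 5 = 5.3333/5 = 1.0667
  S[X_2,X_3] = ((-0.6667)·(-1.1667) + (0.3333)·(-0.1667) + (0.3333)·(-1.1667) + (1.3333)·(-2.1667) + (0.3333)·(1.8333) + (-1.6667)·(2.8333)) / 5 = -6.6667/5 = -1.3333
  S[X_3,X_3] = ((-1.1667)·(-1.1667) + (-0.1667)·(-0.1667) + (-1.1667)·(-1.1667) + (-2.1667)·(-2.1667) + (1.8333)·(1.8333) + (2.8333)·(2.8333)) / 5 = 18.8333/5 = 3.7667

S is symmetric (S[j,i] = S[i,j]). Assembling:

S = [[5.6, 0.4, -2],
 [0.4, 1.0667, -1.3333],
 [-2, -1.3333, 3.7667]]


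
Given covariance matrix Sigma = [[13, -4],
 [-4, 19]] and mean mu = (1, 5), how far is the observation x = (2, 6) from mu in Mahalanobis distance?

Step 1 — centre the observation: (x - mu) = (1, 1).

Step 2 — invert Sigma. det(Sigma) = 13·19 - (-4)² = 231.
  Sigma^{-1} = (1/det) · [[d, -b], [-b, a]] = [[0.0823, 0.0173],
 [0.0173, 0.0563]].

Step 3 — form the quadratic (x - mu)^T · Sigma^{-1} · (x - mu):
  Sigma^{-1} · (x - mu) = (0.0996, 0.0736).
  (x - mu)^T · [Sigma^{-1} · (x - mu)] = (1)·(0.0996) + (1)·(0.0736) = 0.1732.

Step 4 — take square root: d = √(0.1732) ≈ 0.4161.

d(x, mu) = √(0.1732) ≈ 0.4161


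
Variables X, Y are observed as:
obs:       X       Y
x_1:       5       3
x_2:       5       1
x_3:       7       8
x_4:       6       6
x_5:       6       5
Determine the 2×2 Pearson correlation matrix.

Step 1 — column means:
  mean(X) = (5 + 5 + 7 + 6 + 6) / 5 = 29/5 = 5.8
  mean(Y) = (3 + 1 + 8 + 6 + 5) / 5 = 23/5 = 4.6

Step 2 — sample variances and covariances s[i,j] = (1/(n-1)) · Σ_k (x_{k,i} - mean_i) · (x_{k,j} - mean_j), with n-1 = 4:
  s[X,X] = ((-0.8)·(-0.8) + (-0.8)·(-0.8) + (1.2)·(1.2) + (0.2)·(0.2) + (0.2)·(0.2)) / 4 = 2.8/4 = 0.7
  s[X,Y] = ((-0.8)·(-1.6) + (-0.8)·(-3.6) + (1.2)·(3.4) + (0.2)·(1.4) + (0.2)·(0.4)) / 4 = 8.6/4 = 2.15
  s[Y,Y] = ((-1.6)·(-1.6) + (-3.6)·(-3.6) + (3.4)·(3.4) + (1.4)·(1.4) + (0.4)·(0.4)) / 4 = 29.2/4 = 7.3
  Sample standard deviations s_i = √(s[i,i]):
  s(X) = √(0.7) = 0.8367
  s(Y) = √(7.3) = 2.7019

Step 3 — r_{ij} = s_{ij} / (s_i · s_j):
  r[X,X] = 1 (diagonal).
  r[X,Y] = 2.15 / (0.8367 · 2.7019) = 2.15 / 2.2605 = 0.9511
  r[Y,Y] = 1 (diagonal).

R is symmetric with unit diagonal. Assembling:

R = [[1, 0.9511],
 [0.9511, 1]]


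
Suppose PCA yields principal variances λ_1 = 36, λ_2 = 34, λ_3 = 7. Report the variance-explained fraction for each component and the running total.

Step 1 — total variance = trace(Sigma) = Σ λ_i = 36 + 34 + 7 = 77.

Step 2 — fraction explained by component i = λ_i / Σ λ:
  PC1: 36/77 = 0.4675
  PC2: 34/77 = 0.4416
  PC3: 7/77 = 0.0909

Step 3 — cumulative fraction after k components = (λ_1 + ... + λ_k) / Σ λ:
  k = 1: 36/77 = 0.4675
  k = 2: (36 + 34)/77 = 70/77 = 0.9091
  k = 3: (36 + 34 + 7)/77 = 77/77 = 1

Summary (fraction, with percent):

explained: PC1 0.4675 (46.75%), PC2 0.4416 (44.16%), PC3 0.0909 (9.09%);  cumulative: 0.4675, 0.9091, 1


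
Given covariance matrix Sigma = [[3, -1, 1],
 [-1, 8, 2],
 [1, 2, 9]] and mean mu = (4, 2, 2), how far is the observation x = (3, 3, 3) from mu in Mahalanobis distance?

Step 1 — centre the observation: (x - mu) = (-1, 1, 1).

Step 2 — invert Sigma (cofactor / det for 3×3, or solve directly):
  Sigma^{-1} = [[0.3716, 0.0601, -0.0546],
 [0.0601, 0.1421, -0.0383],
 [-0.0546, -0.0383, 0.1257]].

Step 3 — form the quadratic (x - mu)^T · Sigma^{-1} · (x - mu):
  Sigma^{-1} · (x - mu) = (-0.3661, 0.0437, 0.1421).
  (x - mu)^T · [Sigma^{-1} · (x - mu)] = (-1)·(-0.3661) + (1)·(0.0437) + (1)·(0.1421) = 0.5519.

Step 4 — take square root: d = √(0.5519) ≈ 0.7429.

d(x, mu) = √(0.5519) ≈ 0.7429


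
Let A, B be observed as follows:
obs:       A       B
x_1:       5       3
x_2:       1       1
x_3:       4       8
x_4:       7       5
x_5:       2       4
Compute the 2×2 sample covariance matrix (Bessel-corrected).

Step 1 — column means:
  mean(A) = (5 + 1 + 4 + 7 + 2) / 5 = 19/5 = 3.8
  mean(B) = (3 + 1 + 8 + 5 + 4) / 5 = 21/5 = 4.2

Step 2 — sample covariance S[i,j] = (1/(n-1)) · Σ_k (x_{k,i} - mean_i) · (x_{k,j} - mean_j), with n-1 = 4.
  S[A,A] = ((1.2)·(1.2) + (-2.8)·(-2.8) + (0.2)·(0.2) + (3.2)·(3.2) + (-1.8)·(-1.8)) / 4 = 22.8/4 = 5.7
  S[A,B] = ((1.2)·(-1.2) + (-2.8)·(-3.2) + (0.2)·(3.8) + (3.2)·(0.8) + (-1.8)·(-0.2)) / 4 = 11.2/4 = 2.8
  S[B,B] = ((-1.2)·(-1.2) + (-3.2)·(-3.2) + (3.8)·(3.8) + (0.8)·(0.8) + (-0.2)·(-0.2)) / 4 = 26.8/4 = 6.7

S is symmetric (S[j,i] = S[i,j]). Assembling:

S = [[5.7, 2.8],
 [2.8, 6.7]]


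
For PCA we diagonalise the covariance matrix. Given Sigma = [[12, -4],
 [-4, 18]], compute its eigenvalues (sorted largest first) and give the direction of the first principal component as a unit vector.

Step 1 — characteristic polynomial of 2×2 Sigma:
  det(Sigma - λI) = λ² - trace · λ + det = 0.
  trace = 12 + 18 = 30, det = 12·18 - (-4)² = 200.
Step 2 — discriminant:
  Δ = trace² - 4·det = 900 - 800 = 100.
Step 3 — eigenvalues:
  λ = (trace ± √Δ)/2 = (30 ± 10)/2,
  λ_1 = 20,  λ_2 = 10.

Step 4 — unit eigenvector for λ_1: solve (Sigma - λ_1 I)v = 0. First row:
  (12 - 20)·v_x + (-4)·v_y = 0, i.e. (-8)·v_x + (-4)·v_y = 0,
  so v ∝ (b, λ_1 - a) = (-4, 8); multiply by -1 so the first entry is positive: u = (4, -8).
  ||u|| = √((4)² + (-8)²) = √(80) ≈ 8.9443,
  v_1 = u/||u|| ≈ (0.4472, -0.8944) (||v_1|| = 1).

λ_1 = 20,  λ_2 = 10;  v_1 ≈ (0.4472, -0.8944)


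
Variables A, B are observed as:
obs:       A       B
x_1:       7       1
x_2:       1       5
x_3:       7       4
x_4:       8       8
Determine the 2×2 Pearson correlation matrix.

Step 1 — column means:
  mean(A) = (7 + 1 + 7 + 8) / 4 = 23/4 = 5.75
  mean(B) = (1 + 5 + 4 + 8) / 4 = 18/4 = 4.5

Step 2 — sample variances and covariances s[i,j] = (1/(n-1)) · Σ_k (x_{k,i} - mean_i) · (x_{k,j} - mean_j), with n-1 = 3:
  s[A,A] = ((1.25)·(1.25) + (-4.75)·(-4.75) + (1.25)·(1.25) + (2.25)·(2.25)) / 3 = 30.75/3 = 10.25
  s[A,B] = ((1.25)·(-3.5) + (-4.75)·(0.5) + (1.25)·(-0.5) + (2.25)·(3.5)) / 3 = 0.5/3 = 0.1667
  s[B,B] = ((-3.5)·(-3.5) + (0.5)·(0.5) + (-0.5)·(-0.5) + (3.5)·(3.5)) / 3 = 25/3 = 8.3333
  Sample standard deviations s_i = √(s[i,i]):
  s(A) = √(10.25) = 3.2016
  s(B) = √(8.3333) = 2.8868

Step 3 — r_{ij} = s_{ij} / (s_i · s_j):
  r[A,A] = 1 (diagonal).
  r[A,B] = 0.1667 / (3.2016 · 2.8868) = 0.1667 / 9.2421 = 0.018
  r[B,B] = 1 (diagonal).

R is symmetric with unit diagonal. Assembling:

R = [[1, 0.018],
 [0.018, 1]]


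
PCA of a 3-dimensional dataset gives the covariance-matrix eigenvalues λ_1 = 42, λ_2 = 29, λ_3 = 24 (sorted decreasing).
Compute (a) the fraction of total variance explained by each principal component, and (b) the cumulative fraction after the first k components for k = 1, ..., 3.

Step 1 — total variance = trace(Sigma) = Σ λ_i = 42 + 29 + 24 = 95.

Step 2 — fraction explained by component i = λ_i / Σ λ:
  PC1: 42/95 = 0.4421
  PC2: 29/95 = 0.3053
  PC3: 24/95 = 0.2526

Step 3 — cumulative fraction after k components = (λ_1 + ... + λ_k) / Σ λ:
  k = 1: 42/95 = 0.4421
  k = 2: (42 + 29)/95 = 71/95 = 0.7474
  k = 3: (42 + 29 + 24)/95 = 95/95 = 1

Summary (fraction, with percent):

explained: PC1 0.4421 (44.21%), PC2 0.3053 (30.53%), PC3 0.2526 (25.26%);  cumulative: 0.4421, 0.7474, 1


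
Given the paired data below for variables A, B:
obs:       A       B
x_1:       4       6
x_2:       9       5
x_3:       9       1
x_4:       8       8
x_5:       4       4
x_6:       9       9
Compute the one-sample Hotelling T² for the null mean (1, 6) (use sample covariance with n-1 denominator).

Step 1 — sample mean vector:
  mean(A) = (4 + 9 + 9 + 8 + 4 + 9) / 6 = 43/6 = 7.1667
  mean(B) = (6 + 5 + 1 + 8 + 4 + 9) / 6 = 33/6 = 5.5
  x̄ = (7.1667, 5.5),  deviation x̄ - mu_0 = (7.1667, 5.5) - (1, 6) = (6.1667, -0.5).

Step 2 — sample covariance matrix, S[i,j] = (1/(n-1)) · Σ_k (x_{k,i} - mean_i) · (x_{k,j} - mean_j), divisor n-1 = 5:
  S[A,A] = ((-3.1667)·(-3.1667) + (1.8333)·(1.8333) + (1.8333)·(1.8333) + (0.8333)·(0.8333) + (-3.1667)·(-3.1667) + (1.8333)·(1.8333)) / 5 = 30.8333/5 = 6.1667
  S[A,B] = ((-3.1667)·(0.5) + (1.8333)·(-0.5) + (1.8333)·(-4.5) + (0.8333)·(2.5) + (-3.1667)·(-1.5) + (1.8333)·(3.5)) / 5 = 2.5/5 = 0.5
  S[B,B] = ((0.5)·(0.5) + (-0.5)·(-0.5) + (-4.5)·(-4.5) + (2.5)·(2.5) + (-1.5)·(-1.5) + (3.5)·(3.5)) / 5 = 41.5/5 = 8.3
  S = [[6.1667, 0.5],
 [0.5, 8.3]].

Step 3 — invert S. det(S) = 6.1667·8.3 - (0.5)² = 50.9333.
  S^{-1} = (1/det) · [[d, -b], [-b, a]] = [[0.163, -0.0098],
 [-0.0098, 0.1211]].

Step 4 — quadratic form (x̄ - mu_0)^T · S^{-1} · (x̄ - mu_0):
  S^{-1} · (x̄ - mu_0) = (1.0098, -0.1211),
  (x̄ - mu_0)^T · [...] = (6.1667)·(1.0098) + (-0.5)·(-0.1211) = 6.2877.

Step 5 — scale by n: T² = 6 · 6.2877 = 37.7264.

T² ≈ 37.7264


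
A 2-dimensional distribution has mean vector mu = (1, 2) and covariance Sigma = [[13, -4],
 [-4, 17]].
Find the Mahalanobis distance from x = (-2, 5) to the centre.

Step 1 — centre the observation: (x - mu) = (-3, 3).

Step 2 — invert Sigma. det(Sigma) = 13·17 - (-4)² = 205.
  Sigma^{-1} = (1/det) · [[d, -b], [-b, a]] = [[0.0829, 0.0195],
 [0.0195, 0.0634]].

Step 3 — form the quadratic (x - mu)^T · Sigma^{-1} · (x - mu):
  Sigma^{-1} · (x - mu) = (-0.1902, 0.1317).
  (x - mu)^T · [Sigma^{-1} · (x - mu)] = (-3)·(-0.1902) + (3)·(0.1317) = 0.9659.

Step 4 — take square root: d = √(0.9659) ≈ 0.9828.

d(x, mu) = √(0.9659) ≈ 0.9828


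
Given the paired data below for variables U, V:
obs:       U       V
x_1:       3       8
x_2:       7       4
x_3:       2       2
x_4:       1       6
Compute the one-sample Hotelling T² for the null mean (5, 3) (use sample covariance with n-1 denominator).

Step 1 — sample mean vector:
  mean(U) = (3 + 7 + 2 + 1) / 4 = 13/4 = 3.25
  mean(V) = (8 + 4 + 2 + 6) / 4 = 20/4 = 5
  x̄ = (3.25, 5),  deviation x̄ - mu_0 = (3.25, 5) - (5, 3) = (-1.75, 2).

Step 2 — sample covariance matrix, S[i,j] = (1/(n-1)) · Σ_k (x_{k,i} - mean_i) · (x_{k,j} - mean_j), divisor n-1 = 3:
  S[U,U] = ((-0.25)·(-0.25) + (3.75)·(3.75) + (-1.25)·(-1.25) + (-2.25)·(-2.25)) / 3 = 20.75/3 = 6.9167
  S[U,V] = ((-0.25)·(3) + (3.75)·(-1) + (-1.25)·(-3) + (-2.25)·(1)) / 3 = -3/3 = -1
  S[V,V] = ((3)·(3) + (-1)·(-1) + (-3)·(-3) + (1)·(1)) / 3 = 20/3 = 6.6667
  S = [[6.9167, -1],
 [-1, 6.6667]].

Step 3 — invert S. det(S) = 6.9167·6.6667 - (-1)² = 45.1111.
  S^{-1} = (1/det) · [[d, -b], [-b, a]] = [[0.1478, 0.0222],
 [0.0222, 0.1533]].

Step 4 — quadratic form (x̄ - mu_0)^T · S^{-1} · (x̄ - mu_0):
  S^{-1} · (x̄ - mu_0) = (-0.2143, 0.2679),
  (x̄ - mu_0)^T · [...] = (-1.75)·(-0.2143) + (2)·(0.2679) = 0.9107.

Step 5 — scale by n: T² = 4 · 0.9107 = 3.6429.

T² ≈ 3.6429


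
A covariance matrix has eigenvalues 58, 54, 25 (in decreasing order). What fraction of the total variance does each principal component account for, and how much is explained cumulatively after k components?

Step 1 — total variance = trace(Sigma) = Σ λ_i = 58 + 54 + 25 = 137.

Step 2 — fraction explained by component i = λ_i / Σ λ:
  PC1: 58/137 = 0.4234
  PC2: 54/137 = 0.3942
  PC3: 25/137 = 0.1825

Step 3 — cumulative fraction after k components = (λ_1 + ... + λ_k) / Σ λ:
  k = 1: 58/137 = 0.4234
  k = 2: (58 + 54)/137 = 112/137 = 0.8175
  k = 3: (58 + 54 + 25)/137 = 137/137 = 1

Summary (fraction, with percent):

explained: PC1 0.4234 (42.34%), PC2 0.3942 (39.42%), PC3 0.1825 (18.25%);  cumulative: 0.4234, 0.8175, 1


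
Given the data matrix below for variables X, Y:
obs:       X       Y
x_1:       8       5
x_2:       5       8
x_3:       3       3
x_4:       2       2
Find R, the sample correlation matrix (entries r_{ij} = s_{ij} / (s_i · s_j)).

Step 1 — column means:
  mean(X) = (8 + 5 + 3 + 2) / 4 = 18/4 = 4.5
  mean(Y) = (5 + 8 + 3 + 2) / 4 = 18/4 = 4.5

Step 2 — sample variances and covariances s[i,j] = (1/(n-1)) · Σ_k (x_{k,i} - mean_i) · (x_{k,j} - mean_j), with n-1 = 3:
  s[X,X] = ((3.5)·(3.5) + (0.5)·(0.5) + (-1.5)·(-1.5) + (-2.5)·(-2.5)) / 3 = 21/3 = 7
  s[X,Y] = ((3.5)·(0.5) + (0.5)·(3.5) + (-1.5)·(-1.5) + (-2.5)·(-2.5)) / 3 = 12/3 = 4
  s[Y,Y] = ((0.5)·(0.5) + (3.5)·(3.5) + (-1.5)·(-1.5) + (-2.5)·(-2.5)) / 3 = 21/3 = 7
  Sample standard deviations s_i = √(s[i,i]):
  s(X) = √(7) = 2.6458
  s(Y) = √(7) = 2.6458

Step 3 — r_{ij} = s_{ij} / (s_i · s_j):
  r[X,X] = 1 (diagonal).
  r[X,Y] = 4 / (2.6458 · 2.6458) = 4 / 7 = 0.5714
  r[Y,Y] = 1 (diagonal).

R is symmetric with unit diagonal. Assembling:

R = [[1, 0.5714],
 [0.5714, 1]]
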